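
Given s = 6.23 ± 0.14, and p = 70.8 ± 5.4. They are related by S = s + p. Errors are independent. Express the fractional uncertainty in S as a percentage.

Each term contributes (cᵢ δxᵢ)² to (δS)²:
  (δs)² = 0.0196;  (δp)² = 29.2
δS = √(29.2) = 5.40
S = 77.0, so δS/S = 5.40/77.0 = 0.0701.

7.01%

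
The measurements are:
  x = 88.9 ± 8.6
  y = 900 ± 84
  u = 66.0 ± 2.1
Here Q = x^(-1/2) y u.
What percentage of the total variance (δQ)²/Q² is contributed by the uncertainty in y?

72.2%

(δQ/Q)² = (−½·δx/x)² + (1·δy/y)² + (1·δu/u)²
  x term: (-0.5×0.0967)² = 0.00234
  y term: (1×0.0933)² = 0.00871
  u term: (1×0.0318)² = 0.00101
Total = 0.0121. Share from y = 0.00871/0.0121 = 0.722.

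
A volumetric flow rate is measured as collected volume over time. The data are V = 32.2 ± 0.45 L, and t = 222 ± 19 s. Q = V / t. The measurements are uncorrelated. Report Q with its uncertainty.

Q is a product of powers, so relative uncertainties combine in quadrature:
  (1·δV/V)² = (1×0.0140)² = 0.000195;  (-1·δt/t)² = (-1×0.0856)² = 0.00732
δQ/Q = √(0.00752) = 0.0867
Q = 0.145 L/s, so δQ = 0.0867 × 0.145 = 0.0126 L/s.

0.145 ± 0.0126 L/s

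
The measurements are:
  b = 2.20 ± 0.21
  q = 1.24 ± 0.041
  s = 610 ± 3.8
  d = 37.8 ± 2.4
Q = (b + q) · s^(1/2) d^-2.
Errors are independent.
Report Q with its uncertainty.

0.0595 ± 0.00841

Let u = b + q = 3.44. δu = √(δb² + δq²) = √(0.0441 + 0.00168) = 0.214, so δu/u = 0.0622.
Q is then a monomial in u, s, d:
δQ/Q = √((δu/u)² + (½·δs/s)² + (-2·δd/d)²) = √(0.00387 + 9.7e-06 + 0.0161) = 0.141
Q = 0.0595, so δQ = 0.141 × 0.0595 = 0.00841.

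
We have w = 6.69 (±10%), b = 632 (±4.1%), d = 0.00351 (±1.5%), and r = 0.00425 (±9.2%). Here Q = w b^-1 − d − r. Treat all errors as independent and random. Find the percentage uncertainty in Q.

42.8%

Let p = w·b^-1 = 0.0106. δp/p = √((1·δw/w)² + (-1·δb/b)²) = √(0.0100 + 0.00168) = 0.108, so δp = 0.00114.
Q = p − d − r: δQ = √(δp² + δd² + δr²) = √(1.31e-06 + 2.77e-09 + 1.53e-07) = 0.00121
Q = 0.00283, so δQ/Q = 0.00121/0.00283 = 0.428.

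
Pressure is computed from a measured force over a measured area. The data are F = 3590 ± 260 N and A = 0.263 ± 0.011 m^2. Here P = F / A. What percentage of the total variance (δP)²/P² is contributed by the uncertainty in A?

(δP/P)² = (1·δF/F)² + (-1·δA/A)²
  F term: (1×0.0724)² = 0.00525
  A term: (-1×0.0418)² = 0.00175
Total = 0.00699. Share from A = 0.00175/0.00699 = 0.250.

25.0%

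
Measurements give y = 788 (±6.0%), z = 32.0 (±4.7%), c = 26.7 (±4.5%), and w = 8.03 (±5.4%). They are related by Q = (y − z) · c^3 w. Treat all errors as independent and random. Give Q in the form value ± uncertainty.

Let u = y − z = 756. δu = √(δy² + δz²) = √(2240 + 2.26) = 47.3, so δu/u = 0.0626.
Q is then a monomial in u, c, w:
δQ/Q = √((δu/u)² + (3·δc/c)² + (1·δw/w)²) = √(0.00392 + 0.0182 + 0.00292) = 0.158
Q = 1.16e+08, so δQ = 0.158 × 1.16e+08 = 1.83e+07.

(1.16 ± 0.183) × 10^8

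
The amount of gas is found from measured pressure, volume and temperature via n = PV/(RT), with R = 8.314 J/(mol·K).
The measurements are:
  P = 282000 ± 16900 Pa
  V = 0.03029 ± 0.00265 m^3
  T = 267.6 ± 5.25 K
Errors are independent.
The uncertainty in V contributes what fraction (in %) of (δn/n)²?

65.8%

(δn/n)² = (1·δP/P)² + (1·δV/V)² + (-1·δT/T)²
  P term: (1×0.0599)² = 0.00359
  V term: (1×0.0875)² = 0.00765
  T term: (-1×0.0196)² = 0.000385
Total = 0.0116. Share from V = 0.00765/0.0116 = 0.658.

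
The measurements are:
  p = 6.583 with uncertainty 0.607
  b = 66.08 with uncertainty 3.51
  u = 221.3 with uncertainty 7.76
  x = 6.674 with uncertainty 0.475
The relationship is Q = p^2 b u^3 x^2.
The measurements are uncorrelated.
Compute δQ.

3.61e+11

Relative error in a monomial: (δQ/Q)² = Σ (nᵢ · δxᵢ/xᵢ)².
  (2·δp/p)² = (2×0.0922)² = 0.0340;  (1·δb/b)² = (1×0.0531)² = 0.00282;  (3·δu/u)² = (3×0.0351)² = 0.0111;  (2·δx/x)² = (2×0.0712)² = 0.0203
δQ/Q = √(0.0682) = 0.261
Q = 1.382e+12, so δQ = 0.261 × 1.382e+12 = 3.61e+11.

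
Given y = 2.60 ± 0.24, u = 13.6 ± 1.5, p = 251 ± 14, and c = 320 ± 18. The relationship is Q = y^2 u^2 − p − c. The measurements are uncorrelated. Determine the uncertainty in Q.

360

Let w = y^2·u^2 = 1250. δw/w = √((2·δy/y)² + (2·δu/u)²) = √(0.0341 + 0.0487) = 0.288, so δw = 360.
Q = w − p − c: δQ = √(δw² + δp² + δc²) = √(1.29e+05 + 196 + 324) = 360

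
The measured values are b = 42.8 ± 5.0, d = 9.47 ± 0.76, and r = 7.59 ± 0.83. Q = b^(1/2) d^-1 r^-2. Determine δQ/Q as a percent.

24.0%

Products/powers → add relative errors in quadrature, weighted by exponent:
  (½·δb/b)² = (0.5×0.117)² = 0.00341;  (-1·δd/d)² = (-1×0.0803)² = 0.00644;  (-2·δr/r)² = (-2×0.109)² = 0.0478
δQ/Q = √(0.0577) = 0.240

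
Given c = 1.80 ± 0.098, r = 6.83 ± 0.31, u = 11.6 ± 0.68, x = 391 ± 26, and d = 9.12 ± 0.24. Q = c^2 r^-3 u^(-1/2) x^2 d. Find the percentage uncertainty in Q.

For a monomial Q ∝ c^2, r^-3, u^(-1/2), x^2, d, fractional errors add in quadrature:
  (2·δc/c)² = (2×0.0544)² = 0.0119;  (-3·δr/r)² = (-3×0.0454)² = 0.0185;  (−½·δu/u)² = (-0.5×0.0586)² = 0.000859;  (2·δx/x)² = (2×0.0665)² = 0.0177;  (1·δd/d)² = (1×0.0263)² = 0.000693
δQ/Q = √(0.0496) = 0.223

22.3%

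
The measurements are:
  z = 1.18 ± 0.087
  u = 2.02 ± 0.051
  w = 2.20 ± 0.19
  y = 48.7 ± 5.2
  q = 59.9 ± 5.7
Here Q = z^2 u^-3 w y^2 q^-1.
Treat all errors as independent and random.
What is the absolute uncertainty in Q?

4.40

Since Q is a product/quotient, work with relative uncertainties:
  (2·δz/z)² = (2×0.0737)² = 0.0217;  (-3·δu/u)² = (-3×0.0252)² = 0.00574;  (1·δw/w)² = (1×0.0864)² = 0.00746;  (2·δy/y)² = (2×0.107)² = 0.0456;  (-1·δq/q)² = (-1×0.0952)² = 0.00906
δQ/Q = √(0.0896) = 0.299
Q = 14.7, so δQ = 0.299 × 14.7 = 4.40.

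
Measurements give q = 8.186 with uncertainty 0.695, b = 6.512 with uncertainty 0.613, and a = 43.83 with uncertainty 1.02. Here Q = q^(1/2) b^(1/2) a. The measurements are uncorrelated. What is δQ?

21.6

Relative error in a monomial: (δQ/Q)² = Σ (nᵢ · δxᵢ/xᵢ)².
  (½·δq/q)² = (0.5×0.0849)² = 0.00180;  (½·δb/b)² = (0.5×0.0941)² = 0.00222;  (1·δa/a)² = (1×0.0233)² = 0.000542
δQ/Q = √(0.00456) = 0.0675
Q = 320.0, so δQ = 0.0675 × 320.0 = 21.6.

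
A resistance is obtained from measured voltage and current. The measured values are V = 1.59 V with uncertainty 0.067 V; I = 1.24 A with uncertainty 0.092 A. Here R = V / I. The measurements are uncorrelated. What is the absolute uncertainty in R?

0.109 Ω

Since R is a product/quotient, work with relative uncertainties:
  (1·δV/V)² = (1×0.0421)² = 0.00178;  (-1·δI/I)² = (-1×0.0742)² = 0.00550
δR/R = √(0.00728) = 0.0853
R = 1.28 Ω, so δR = 0.0853 × 1.28 = 0.109 Ω.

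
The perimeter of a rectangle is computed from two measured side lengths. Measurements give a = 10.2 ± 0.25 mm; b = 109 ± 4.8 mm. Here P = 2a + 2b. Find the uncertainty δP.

Absolute uncertainties add in quadrature for a linear combination:
  (2·δa)² = 0.250;  (2·δb)² = 92.2
δP = √(92.4) = 9.61 mm

9.61 mm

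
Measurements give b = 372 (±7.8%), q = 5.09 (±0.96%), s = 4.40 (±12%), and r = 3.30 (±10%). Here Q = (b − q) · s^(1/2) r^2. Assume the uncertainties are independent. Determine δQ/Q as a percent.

Let u = b − q = 367. δu = √(δb² + δq²) = √(842 + 0.00239) = 29.0, so δu/u = 0.0791.
Q is then a monomial in u, s, r:
δQ/Q = √((δu/u)² + (½·δs/s)² + (2·δr/r)²) = √(0.00625 + 0.00360 + 0.0400) = 0.223

22.3%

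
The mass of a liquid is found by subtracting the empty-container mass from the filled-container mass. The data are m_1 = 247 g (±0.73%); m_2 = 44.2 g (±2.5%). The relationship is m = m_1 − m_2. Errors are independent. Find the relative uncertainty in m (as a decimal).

Absolute uncertainties add in quadrature for a linear combination:
  (δm_1)² = 3.25;  (δm_2)² = 1.22
δm = √(4.47) = 2.11 g
m = 203 g, so δm/m = 2.11/203 = 0.0104.

0.0104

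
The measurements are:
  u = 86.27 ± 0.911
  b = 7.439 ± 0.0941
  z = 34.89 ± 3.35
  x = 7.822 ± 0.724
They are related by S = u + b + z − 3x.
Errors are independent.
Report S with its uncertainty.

105.1 ± 4.10

S is a linear combination, so absolute uncertainties add in quadrature:
  (δu)² = 0.830;  (δb)² = 0.00885;  (δz)² = 11.2;  (3·δx)² = 4.72
δS = √(16.8) = 4.10
S = 105.1.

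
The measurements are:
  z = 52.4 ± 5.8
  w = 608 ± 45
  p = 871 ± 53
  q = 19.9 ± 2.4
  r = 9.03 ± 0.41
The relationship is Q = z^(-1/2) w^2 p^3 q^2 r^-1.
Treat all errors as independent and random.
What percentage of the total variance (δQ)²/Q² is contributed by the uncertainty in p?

28.1%

(δQ/Q)² = (−½·δz/z)² + (2·δw/w)² + (3·δp/p)² + (2·δq/q)² + (-1·δr/r)²
  z term: (-0.5×0.111)² = 0.00306
  w term: (2×0.0740)² = 0.0219
  p term: (3×0.0608)² = 0.0333
  q term: (2×0.121)² = 0.0582
  r term: (-1×0.0454)² = 0.00206
Total = 0.119. Share from p = 0.0333/0.119 = 0.281.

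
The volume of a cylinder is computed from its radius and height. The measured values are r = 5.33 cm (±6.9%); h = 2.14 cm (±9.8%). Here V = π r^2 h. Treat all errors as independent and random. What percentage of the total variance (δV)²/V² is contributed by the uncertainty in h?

33.5%

(δV/V)² = (2·δr/r)² + (1·δh/h)²
  r term: (2×0.0690)² = 0.0190
  h term: (1×0.0980)² = 0.00960
Total = 0.0286. Share from h = 0.00960/0.0286 = 0.335.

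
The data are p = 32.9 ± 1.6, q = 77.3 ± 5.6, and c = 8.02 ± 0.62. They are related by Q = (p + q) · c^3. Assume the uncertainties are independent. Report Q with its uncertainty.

Let u = p + q = 110. δu = √(δp² + δq²) = √(2.56 + 31.4) = 5.82, so δu/u = 0.0529.
Q is then a monomial in u, c:
δQ/Q = √((δu/u)² + (3·δc/c)²) = √(0.00279 + 0.0538) = 0.238
Q = 56800, so δQ = 0.238 × 56800 = 13500.

56800 ± 13500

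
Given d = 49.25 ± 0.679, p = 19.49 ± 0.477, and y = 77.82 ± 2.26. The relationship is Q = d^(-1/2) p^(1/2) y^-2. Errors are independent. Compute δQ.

6.21e-06

Products/powers → add relative errors in quadrature, weighted by exponent:
  (−½·δd/d)² = (-0.5×0.0138)² = 4.75e-05;  (½·δp/p)² = (0.5×0.0245)² = 0.000150;  (-2·δy/y)² = (-2×0.0290)² = 0.00337
δQ/Q = √(0.00357) = 0.0598
Q = 0.0001039, so δQ = 0.0598 × 0.0001039 = 6.21e-06.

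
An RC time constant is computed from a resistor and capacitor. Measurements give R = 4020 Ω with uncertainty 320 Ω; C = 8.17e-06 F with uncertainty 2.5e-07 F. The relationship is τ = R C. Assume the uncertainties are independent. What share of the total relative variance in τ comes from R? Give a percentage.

87.1%

(δτ/τ)² = (1·δR/R)² + (1·δC/C)²
  R term: (1×0.0796)² = 0.00634
  C term: (1×0.0306)² = 0.000936
Total = 0.00727. Share from R = 0.00634/0.00727 = 0.871.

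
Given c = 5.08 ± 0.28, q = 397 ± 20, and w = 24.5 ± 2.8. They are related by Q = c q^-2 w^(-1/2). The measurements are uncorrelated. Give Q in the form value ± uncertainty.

Each factor contributes (exponent × relative error)² to (δQ/Q)²:
  (1·δc/c)² = (1×0.0551)² = 0.00304;  (-2·δq/q)² = (-2×0.0504)² = 0.0102;  (−½·δw/w)² = (-0.5×0.114)² = 0.00327
δQ/Q = √(0.0165) = 0.128
Q = 6.51e-06, so δQ = 0.128 × 6.51e-06 = 8.35e-07.

(6.51 ± 0.835) × 10^-6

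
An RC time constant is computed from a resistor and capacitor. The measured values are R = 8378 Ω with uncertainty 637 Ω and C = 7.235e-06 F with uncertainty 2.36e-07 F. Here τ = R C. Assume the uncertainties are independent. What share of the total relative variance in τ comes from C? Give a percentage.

(δτ/τ)² = (1·δR/R)² + (1·δC/C)²
  R term: (1×0.0760)² = 0.00578
  C term: (1×0.0326)² = 0.00106
Total = 0.00684. Share from C = 0.00106/0.00684 = 0.155.

15.5%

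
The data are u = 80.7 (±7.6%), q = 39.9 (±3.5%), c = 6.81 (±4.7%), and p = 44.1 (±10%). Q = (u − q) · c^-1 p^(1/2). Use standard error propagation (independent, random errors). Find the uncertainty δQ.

6.71

Let w = u − q = 40.8. δw = √(δu² + δq²) = √(37.6 + 1.95) = 6.29, so δw/w = 0.154.
Q is then a monomial in w, c, p:
δQ/Q = √((δw/w)² + (-1·δc/c)² + (½·δp/p)²) = √(0.0238 + 0.00221 + 0.00250) = 0.169
Q = 39.8, so δQ = 0.169 × 39.8 = 6.71.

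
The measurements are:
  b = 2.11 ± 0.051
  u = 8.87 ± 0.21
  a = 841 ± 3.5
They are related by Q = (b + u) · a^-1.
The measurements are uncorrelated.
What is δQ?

Let w = b + u = 11.0. δw = √(δb² + δu²) = √(0.00260 + 0.0441) = 0.216, so δw/w = 0.0197.
Q is then a monomial in w, a:
δQ/Q = √((δw/w)² + (-1·δa/a)²) = √(0.000387 + 1.73e-05) = 0.0201
Q = 0.0131, so δQ = 0.0201 × 0.0131 = 0.000263.

0.000263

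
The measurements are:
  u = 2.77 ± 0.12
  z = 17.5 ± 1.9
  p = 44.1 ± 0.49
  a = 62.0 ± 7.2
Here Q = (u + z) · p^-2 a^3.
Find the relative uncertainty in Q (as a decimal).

Let w = u + z = 20.3. δw = √(δu² + δz²) = √(0.0144 + 3.61) = 1.90, so δw/w = 0.0939.
Q is then a monomial in w, p, a:
δQ/Q = √((δw/w)² + (-2·δp/p)² + (3·δa/a)²) = √(0.00882 + 0.000494 + 0.121) = 0.362

0.362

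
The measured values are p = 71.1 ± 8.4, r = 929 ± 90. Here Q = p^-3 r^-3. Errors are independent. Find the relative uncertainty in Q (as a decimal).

Q is a product of powers, so relative uncertainties combine in quadrature:
  (-3·δp/p)² = (-3×0.118)² = 0.126;  (-3·δr/r)² = (-3×0.0969)² = 0.0845
δQ/Q = √(0.210) = 0.458

0.458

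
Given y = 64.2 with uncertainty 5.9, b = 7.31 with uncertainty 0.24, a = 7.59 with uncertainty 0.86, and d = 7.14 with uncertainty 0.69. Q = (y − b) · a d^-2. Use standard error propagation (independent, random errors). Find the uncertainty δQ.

Let u = y − b = 56.9. δu = √(δy² + δb²) = √(34.8 + 0.0576) = 5.90, so δu/u = 0.104.
Q is then a monomial in u, a, d:
δQ/Q = √((δu/u)² + (1·δa/a)² + (-2·δd/d)²) = √(0.0108 + 0.0128 + 0.0374) = 0.247
Q = 8.47, so δQ = 0.247 × 8.47 = 2.09.

2.09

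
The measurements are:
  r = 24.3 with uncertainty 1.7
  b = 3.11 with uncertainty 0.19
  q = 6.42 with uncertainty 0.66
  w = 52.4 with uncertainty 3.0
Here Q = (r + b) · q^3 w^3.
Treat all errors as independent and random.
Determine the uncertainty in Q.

Let u = r + b = 27.4. δu = √(δr² + δb²) = √(2.89 + 0.0361) = 1.71, so δu/u = 0.0624.
Q is then a monomial in u, q, w:
δQ/Q = √((δu/u)² + (3·δq/q)² + (3·δw/w)²) = √(0.00389 + 0.0951 + 0.0295) = 0.358
Q = 1.04e+09, so δQ = 0.358 × 1.04e+09 = 3.74e+08.

3.74e+08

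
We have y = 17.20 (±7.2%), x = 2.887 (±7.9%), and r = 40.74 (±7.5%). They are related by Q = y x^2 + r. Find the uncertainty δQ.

25.1

Let p = y·x^2 = 143.4. δp/p = √((1·δy/y)² + (2·δx/x)²) = √(0.00518 + 0.0250) = 0.174, so δp = 24.9.
Q = p + r: δQ = √(δp² + δr²) = √(620 + 9.34) = 25.1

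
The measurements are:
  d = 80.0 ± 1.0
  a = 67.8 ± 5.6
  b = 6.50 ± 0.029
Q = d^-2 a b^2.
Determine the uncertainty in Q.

0.0388

For a monomial Q ∝ d^-2, a, b^2, fractional errors add in quadrature:
  (-2·δd/d)² = (-2×0.0125)² = 0.000625;  (1·δa/a)² = (1×0.0826)² = 0.00682;  (2·δb/b)² = (2×0.00446)² = 7.96e-05
δQ/Q = √(0.00753) = 0.0868
Q = 0.448, so δQ = 0.0868 × 0.448 = 0.0388.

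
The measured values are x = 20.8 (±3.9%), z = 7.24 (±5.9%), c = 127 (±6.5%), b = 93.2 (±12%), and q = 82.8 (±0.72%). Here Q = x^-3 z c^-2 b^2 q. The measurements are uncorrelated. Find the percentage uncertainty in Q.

Q is a product of powers, so relative uncertainties combine in quadrature:
  (-3·δx/x)² = (-3×0.0390)² = 0.0137;  (1·δz/z)² = (1×0.0590)² = 0.00348;  (-2·δc/c)² = (-2×0.0650)² = 0.0169;  (2·δb/b)² = (2×0.120)² = 0.0576;  (1·δq/q)² = (1×0.00720)² = 5.18e-05
δQ/Q = √(0.0917) = 0.303

30.3%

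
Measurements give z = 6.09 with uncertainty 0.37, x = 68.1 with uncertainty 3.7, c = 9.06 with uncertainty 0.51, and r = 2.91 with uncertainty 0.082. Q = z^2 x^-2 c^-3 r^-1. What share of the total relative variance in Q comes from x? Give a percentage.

(δQ/Q)² = (2·δz/z)² + (-2·δx/x)² + (-3·δc/c)² + (-1·δr/r)²
  z term: (2×0.0608)² = 0.0148
  x term: (-2×0.0543)² = 0.0118
  c term: (-3×0.0563)² = 0.0285
  r term: (-1×0.0282)² = 0.000794
Total = 0.0559. Share from x = 0.0118/0.0559 = 0.211.

21.1%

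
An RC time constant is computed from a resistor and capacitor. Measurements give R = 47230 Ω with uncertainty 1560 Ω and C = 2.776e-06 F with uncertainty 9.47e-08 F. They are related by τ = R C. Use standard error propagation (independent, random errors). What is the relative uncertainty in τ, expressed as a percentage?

Products/powers → add relative errors in quadrature, weighted by exponent:
  (1·δR/R)² = (1×0.0330)² = 0.00109;  (1·δC/C)² = (1×0.0341)² = 0.00116
δτ/τ = √(0.00225) = 0.0475

4.75%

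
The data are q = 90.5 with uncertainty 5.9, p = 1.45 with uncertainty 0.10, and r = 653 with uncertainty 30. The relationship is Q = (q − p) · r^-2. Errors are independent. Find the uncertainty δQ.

2.37e-05

Let u = q − p = 89.0. δu = √(δq² + δp²) = √(34.8 + 0.0100) = 5.90, so δu/u = 0.0663.
Q is then a monomial in u, r:
δQ/Q = √((δu/u)² + (-2·δr/r)²) = √(0.00439 + 0.00844) = 0.113
Q = 0.000209, so δQ = 0.113 × 0.000209 = 2.37e-05.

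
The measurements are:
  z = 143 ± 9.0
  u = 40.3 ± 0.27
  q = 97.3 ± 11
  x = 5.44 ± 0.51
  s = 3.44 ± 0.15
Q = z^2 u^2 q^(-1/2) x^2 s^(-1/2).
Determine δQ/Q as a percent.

Since Q is a product/quotient, work with relative uncertainties:
  (2·δz/z)² = (2×0.0629)² = 0.0158;  (2·δu/u)² = (2×0.00670)² = 0.000180;  (−½·δq/q)² = (-0.5×0.113)² = 0.00320;  (2·δx/x)² = (2×0.0938)² = 0.0352;  (−½·δs/s)² = (-0.5×0.0436)² = 0.000475
δQ/Q = √(0.0549) = 0.234

23.4%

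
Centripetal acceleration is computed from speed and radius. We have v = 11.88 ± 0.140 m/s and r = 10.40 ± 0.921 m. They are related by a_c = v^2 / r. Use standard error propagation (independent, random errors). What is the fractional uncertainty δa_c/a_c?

0.0916

Relative error in a monomial: (δa_c/a_c)² = Σ (nᵢ · δxᵢ/xᵢ)².
  (2·δv/v)² = (2×0.0118)² = 0.000555;  (-1·δr/r)² = (-1×0.0886)² = 0.00784
δa_c/a_c = √(0.00840) = 0.0916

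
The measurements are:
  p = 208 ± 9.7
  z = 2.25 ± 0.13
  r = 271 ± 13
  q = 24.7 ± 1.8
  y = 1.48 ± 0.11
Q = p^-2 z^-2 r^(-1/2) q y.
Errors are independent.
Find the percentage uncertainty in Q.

Relative error in a monomial: (δQ/Q)² = Σ (nᵢ · δxᵢ/xᵢ)².
  (-2·δp/p)² = (-2×0.0466)² = 0.00870;  (-2·δz/z)² = (-2×0.0578)² = 0.0134;  (−½·δr/r)² = (-0.5×0.0480)² = 0.000575;  (1·δq/q)² = (1×0.0729)² = 0.00531;  (1·δy/y)² = (1×0.0743)² = 0.00552
δQ/Q = √(0.0335) = 0.183

18.3%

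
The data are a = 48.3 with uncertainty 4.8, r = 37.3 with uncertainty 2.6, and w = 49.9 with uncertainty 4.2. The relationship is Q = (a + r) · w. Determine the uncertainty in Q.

Let u = a + r = 85.6. δu = √(δa² + δr²) = √(23.0 + 6.76) = 5.46, so δu/u = 0.0638.
Q is then a monomial in u, w:
δQ/Q = √((δu/u)² + (1·δw/w)²) = √(0.00407 + 0.00708) = 0.106
Q = 4270, so δQ = 0.106 × 4270 = 451.

451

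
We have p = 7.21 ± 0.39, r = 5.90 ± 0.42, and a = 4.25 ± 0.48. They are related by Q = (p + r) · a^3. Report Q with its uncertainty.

1010 ± 344

Let u = p + r = 13.1. δu = √(δp² + δr²) = √(0.152 + 0.176) = 0.573, so δu/u = 0.0437.
Q is then a monomial in u, a:
δQ/Q = √((δu/u)² + (3·δa/a)²) = √(0.00191 + 0.115) = 0.342
Q = 1010, so δQ = 0.342 × 1010 = 344.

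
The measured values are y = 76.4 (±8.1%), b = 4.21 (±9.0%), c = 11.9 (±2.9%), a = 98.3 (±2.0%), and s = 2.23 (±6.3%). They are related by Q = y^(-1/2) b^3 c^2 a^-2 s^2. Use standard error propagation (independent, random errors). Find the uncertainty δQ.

0.192

Q is a product of powers, so relative uncertainties combine in quadrature:
  (−½·δy/y)² = (-0.5×0.0810)² = 0.00164;  (3·δb/b)² = (3×0.0900)² = 0.0729;  (2·δc/c)² = (2×0.0290)² = 0.00336;  (-2·δa/a)² = (-2×0.0200)² = 0.00160;  (2·δs/s)² = (2×0.0630)² = 0.0159
δQ/Q = √(0.0954) = 0.309
Q = 0.622, so δQ = 0.309 × 0.622 = 0.192.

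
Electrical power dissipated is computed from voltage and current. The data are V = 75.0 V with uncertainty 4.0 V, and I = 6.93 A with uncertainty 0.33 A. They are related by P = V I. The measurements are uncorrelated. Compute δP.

37.2 W

Products/powers → add relative errors in quadrature, weighted by exponent:
  (1·δV/V)² = (1×0.0533)² = 0.00284;  (1·δI/I)² = (1×0.0476)² = 0.00227
δP/P = √(0.00511) = 0.0715
P = 520 W, so δP = 0.0715 × 520 = 37.2 W.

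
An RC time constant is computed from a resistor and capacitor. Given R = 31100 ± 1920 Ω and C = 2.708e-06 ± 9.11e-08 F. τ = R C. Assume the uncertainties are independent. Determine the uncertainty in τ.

Since τ is a product/quotient, work with relative uncertainties:
  (1·δR/R)² = (1×0.0617)² = 0.00381;  (1·δC/C)² = (1×0.0336)² = 0.00113
δτ/τ = √(0.00494) = 0.0703
τ = 0.08422 s, so δτ = 0.0703 × 0.08422 = 0.00592 s.

0.00592 s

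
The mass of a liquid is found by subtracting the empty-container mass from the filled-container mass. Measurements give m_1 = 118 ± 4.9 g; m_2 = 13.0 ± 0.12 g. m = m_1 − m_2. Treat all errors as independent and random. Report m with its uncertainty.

105 ± 4.90 g

m is a linear combination, so absolute uncertainties add in quadrature:
  (δm_1)² = 24.0;  (δm_2)² = 0.0144
δm = √(24.0) = 4.90 g
m = 105 g.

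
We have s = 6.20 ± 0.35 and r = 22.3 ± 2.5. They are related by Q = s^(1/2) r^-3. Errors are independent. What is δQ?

Each factor contributes (exponent × relative error)² to (δQ/Q)²:
  (½·δs/s)² = (0.5×0.0565)² = 0.000797;  (-3·δr/r)² = (-3×0.112)² = 0.113
δQ/Q = √(0.114) = 0.338
Q = 0.000225, so δQ = 0.338 × 0.000225 = 7.58e-05.

7.58e-05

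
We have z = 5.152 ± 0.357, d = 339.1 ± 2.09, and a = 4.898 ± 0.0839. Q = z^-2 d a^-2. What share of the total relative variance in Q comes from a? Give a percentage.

(δQ/Q)² = (-2·δz/z)² + (1·δd/d)² + (-2·δa/a)²
  z term: (-2×0.0693)² = 0.0192
  d term: (1×0.00616)² = 3.8e-05
  a term: (-2×0.0171)² = 0.00117
Total = 0.0204. Share from a = 0.00117/0.0204 = 0.0575.

5.75%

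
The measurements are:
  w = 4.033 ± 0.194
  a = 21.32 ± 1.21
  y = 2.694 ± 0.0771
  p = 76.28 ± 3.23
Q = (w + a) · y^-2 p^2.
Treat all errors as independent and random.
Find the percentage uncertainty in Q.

11.3%

Let u = w + a = 25.35. δu = √(δw² + δa²) = √(0.0376 + 1.46) = 1.23, so δu/u = 0.0483.
Q is then a monomial in u, y, p:
δQ/Q = √((δu/u)² + (-2·δy/y)² + (2·δp/p)²) = √(0.00234 + 0.00328 + 0.00717) = 0.113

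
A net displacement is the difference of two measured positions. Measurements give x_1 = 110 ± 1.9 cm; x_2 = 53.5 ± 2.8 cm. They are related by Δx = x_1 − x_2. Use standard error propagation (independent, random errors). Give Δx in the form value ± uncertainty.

56.5 ± 3.38 cm

Each term contributes (cᵢ δxᵢ)² to (δΔx)²:
  (δx_1)² = 3.61;  (δx_2)² = 7.84
δΔx = √(11.4) = 3.38 cm
Δx = 56.5 cm.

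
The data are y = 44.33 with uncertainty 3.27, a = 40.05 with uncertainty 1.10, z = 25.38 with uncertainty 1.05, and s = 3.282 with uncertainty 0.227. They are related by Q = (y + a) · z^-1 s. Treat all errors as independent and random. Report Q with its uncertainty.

10.91 ± 0.986

Let u = y + a = 84.38. δu = √(δy² + δa²) = √(10.7 + 1.21) = 3.45, so δu/u = 0.0409.
Q is then a monomial in u, z, s:
δQ/Q = √((δu/u)² + (-1·δz/z)² + (1·δs/s)²) = √(0.00167 + 0.00171 + 0.00478) = 0.0904
Q = 10.91, so δQ = 0.0904 × 10.91 = 0.986.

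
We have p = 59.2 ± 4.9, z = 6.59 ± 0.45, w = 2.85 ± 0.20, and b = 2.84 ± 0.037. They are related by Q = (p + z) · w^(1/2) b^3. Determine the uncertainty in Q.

Let u = p + z = 65.8. δu = √(δp² + δz²) = √(24.0 + 0.203) = 4.92, so δu/u = 0.0748.
Q is then a monomial in u, w, b:
δQ/Q = √((δu/u)² + (½·δw/w)² + (3·δb/b)²) = √(0.00559 + 0.00123 + 0.00153) = 0.0914
Q = 2540, so δQ = 0.0914 × 2540 = 233.

233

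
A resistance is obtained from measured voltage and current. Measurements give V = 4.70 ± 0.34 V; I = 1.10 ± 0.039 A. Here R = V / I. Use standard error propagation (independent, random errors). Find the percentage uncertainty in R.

Relative error in a monomial: (δR/R)² = Σ (nᵢ · δxᵢ/xᵢ)².
  (1·δV/V)² = (1×0.0723)² = 0.00523;  (-1·δI/I)² = (-1×0.0355)² = 0.00126
δR/R = √(0.00649) = 0.0806

8.06%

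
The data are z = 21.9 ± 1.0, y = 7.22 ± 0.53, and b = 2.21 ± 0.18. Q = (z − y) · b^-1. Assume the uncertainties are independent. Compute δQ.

0.745

Let u = z − y = 14.7. δu = √(δz² + δy²) = √(1.00 + 0.281) = 1.13, so δu/u = 0.0771.
Q is then a monomial in u, b:
δQ/Q = √((δu/u)² + (-1·δb/b)²) = √(0.00594 + 0.00663) = 0.112
Q = 6.64, so δQ = 0.112 × 6.64 = 0.745.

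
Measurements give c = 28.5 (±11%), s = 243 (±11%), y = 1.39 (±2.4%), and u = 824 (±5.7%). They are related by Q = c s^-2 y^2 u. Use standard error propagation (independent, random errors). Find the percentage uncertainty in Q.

Products/powers → add relative errors in quadrature, weighted by exponent:
  (1·δc/c)² = (1×0.110)² = 0.0121;  (-2·δs/s)² = (-2×0.110)² = 0.0484;  (2·δy/y)² = (2×0.0240)² = 0.00230;  (1·δu/u)² = (1×0.0570)² = 0.00325
δQ/Q = √(0.0661) = 0.257

25.7%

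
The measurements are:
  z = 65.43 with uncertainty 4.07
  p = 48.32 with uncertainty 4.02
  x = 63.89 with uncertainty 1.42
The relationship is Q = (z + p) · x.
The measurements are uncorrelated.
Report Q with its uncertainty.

7267 ± 400

Let u = z + p = 113.8. δu = √(δz² + δp²) = √(16.6 + 16.2) = 5.72, so δu/u = 0.0503.
Q is then a monomial in u, x:
δQ/Q = √((δu/u)² + (1·δx/x)²) = √(0.00253 + 0.000494) = 0.0550
Q = 7267, so δQ = 0.0550 × 7267 = 400.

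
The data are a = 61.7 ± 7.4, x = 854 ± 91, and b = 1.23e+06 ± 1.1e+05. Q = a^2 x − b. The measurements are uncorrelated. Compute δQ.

8.6e+05

Let p = a^2·x = 3.25e+06. δp/p = √((2·δa/a)² + (1·δx/x)²) = √(0.0575 + 0.0114) = 0.262, so δp = 8.53e+05.
Q = p − b: δQ = √(δp² + δb²) = √(7.28e+11 + 1.21e+10) = 8.6e+05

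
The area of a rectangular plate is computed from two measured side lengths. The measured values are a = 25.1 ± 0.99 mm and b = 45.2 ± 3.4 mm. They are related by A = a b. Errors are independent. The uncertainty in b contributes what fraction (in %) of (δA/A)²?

(δA/A)² = (1·δa/a)² + (1·δb/b)²
  a term: (1×0.0394)² = 0.00156
  b term: (1×0.0752)² = 0.00566
Total = 0.00721. Share from b = 0.00566/0.00721 = 0.784.

78.4%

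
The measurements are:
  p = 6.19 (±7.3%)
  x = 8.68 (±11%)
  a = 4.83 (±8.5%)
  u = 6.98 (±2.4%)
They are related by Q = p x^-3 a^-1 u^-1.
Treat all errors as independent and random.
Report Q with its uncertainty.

Q is a product of powers, so relative uncertainties combine in quadrature:
  (1·δp/p)² = (1×0.0730)² = 0.00533;  (-3·δx/x)² = (-3×0.110)² = 0.109;  (-1·δa/a)² = (-1×0.0850)² = 0.00723;  (-1·δu/u)² = (-1×0.0240)² = 0.000576
δQ/Q = √(0.122) = 0.349
Q = 0.000281, so δQ = 0.349 × 0.000281 = 9.81e-05.

(2.81 ± 0.981) × 10^-4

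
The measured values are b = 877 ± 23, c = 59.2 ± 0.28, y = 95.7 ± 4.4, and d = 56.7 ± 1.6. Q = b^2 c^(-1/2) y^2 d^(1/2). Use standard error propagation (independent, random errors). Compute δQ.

Q is a product of powers, so relative uncertainties combine in quadrature:
  (2·δb/b)² = (2×0.0262)² = 0.00275;  (−½·δc/c)² = (-0.5×0.00473)² = 5.59e-06;  (2·δy/y)² = (2×0.0460)² = 0.00846;  (½·δd/d)² = (0.5×0.0282)² = 0.000199
δQ/Q = √(0.0114) = 0.107
Q = 6.89e+09, so δQ = 0.107 × 6.89e+09 = 7.36e+08.

7.36e+08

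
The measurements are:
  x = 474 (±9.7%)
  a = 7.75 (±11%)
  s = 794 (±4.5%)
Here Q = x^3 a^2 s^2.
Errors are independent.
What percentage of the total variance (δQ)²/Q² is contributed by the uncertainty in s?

5.74%

(δQ/Q)² = (3·δx/x)² + (2·δa/a)² + (2·δs/s)²
  x term: (3×0.0970)² = 0.0847
  a term: (2×0.110)² = 0.0484
  s term: (2×0.0450)² = 0.00810
Total = 0.141. Share from s = 0.00810/0.141 = 0.0574.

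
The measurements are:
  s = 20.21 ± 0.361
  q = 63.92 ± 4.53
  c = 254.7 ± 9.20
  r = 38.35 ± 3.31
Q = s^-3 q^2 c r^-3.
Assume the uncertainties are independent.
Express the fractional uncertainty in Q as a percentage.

30.2%

Products/powers → add relative errors in quadrature, weighted by exponent:
  (-3·δs/s)² = (-3×0.0179)² = 0.00287;  (2·δq/q)² = (2×0.0709)² = 0.0201;  (1·δc/c)² = (1×0.0361)² = 0.00130;  (-3·δr/r)² = (-3×0.0863)² = 0.0670
δQ/Q = √(0.0913) = 0.302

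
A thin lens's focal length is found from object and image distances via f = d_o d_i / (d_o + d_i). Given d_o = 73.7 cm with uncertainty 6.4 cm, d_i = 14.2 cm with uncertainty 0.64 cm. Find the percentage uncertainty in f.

4.03%

∂f/∂d_o = (d_i/(d_o+d_i))² = 0.0261;  ∂f/∂d_i = (d_o/(d_o+d_i))² = 0.703
δf = √((∂f/∂d_o · δd_o)² + (∂f/∂d_i · δd_i)²) = √(0.0279 + 0.202) = 0.480 cm
f = 11.9 cm, so δf/f = 0.480/11.9 = 0.0403.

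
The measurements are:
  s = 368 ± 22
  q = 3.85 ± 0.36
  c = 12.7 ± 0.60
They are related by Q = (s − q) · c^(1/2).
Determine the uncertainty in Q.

84.2

Let u = s − q = 364. δu = √(δs² + δq²) = √(484 + 0.130) = 22.0, so δu/u = 0.0604.
Q is then a monomial in u, c:
δQ/Q = √((δu/u)² + (½·δc/c)²) = √(0.00365 + 0.000558) = 0.0649
Q = 1300, so δQ = 0.0649 × 1300 = 84.2.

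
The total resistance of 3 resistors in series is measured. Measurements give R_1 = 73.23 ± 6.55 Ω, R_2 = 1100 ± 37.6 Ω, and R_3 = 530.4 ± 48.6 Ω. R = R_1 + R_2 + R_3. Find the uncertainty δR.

61.8 Ω

R is a linear combination, so absolute uncertainties add in quadrature:
  (δR_1)² = 42.9;  (δR_2)² = 1410;  (δR_3)² = 2360
δR = √(3820) = 61.8 Ω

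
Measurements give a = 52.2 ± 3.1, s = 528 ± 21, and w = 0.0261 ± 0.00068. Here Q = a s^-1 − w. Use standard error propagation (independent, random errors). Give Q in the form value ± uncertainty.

Let p = a·s^-1 = 0.0989. δp/p = √((1·δa/a)² + (-1·δs/s)²) = √(0.00353 + 0.00158) = 0.0715, so δp = 0.00707.
Q = p − w: δQ = √(δp² + δw²) = √(4.99e-05 + 4.62e-07) = 0.00710
Q = 0.0728.

0.0728 ± 0.00710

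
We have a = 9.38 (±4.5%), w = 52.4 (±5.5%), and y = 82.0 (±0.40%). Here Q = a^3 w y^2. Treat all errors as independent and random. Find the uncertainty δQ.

Relative error in a monomial: (δQ/Q)² = Σ (nᵢ · δxᵢ/xᵢ)².
  (3·δa/a)² = (3×0.0450)² = 0.0182;  (1·δw/w)² = (1×0.0550)² = 0.00302;  (2·δy/y)² = (2×0.00400)² = 6.4e-05
δQ/Q = √(0.0213) = 0.146
Q = 2.91e+08, so δQ = 0.146 × 2.91e+08 = 4.25e+07.

4.25e+07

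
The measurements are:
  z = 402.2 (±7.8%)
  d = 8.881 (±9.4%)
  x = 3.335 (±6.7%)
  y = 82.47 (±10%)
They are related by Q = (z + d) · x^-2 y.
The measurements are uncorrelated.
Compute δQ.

Let u = z + d = 411.1. δu = √(δz² + δd²) = √(984 + 0.697) = 31.4, so δu/u = 0.0763.
Q is then a monomial in u, x, y:
δQ/Q = √((δu/u)² + (-2·δx/x)² + (1·δy/y)²) = √(0.00583 + 0.0180 + 0.0100) = 0.184
Q = 3048, so δQ = 0.184 × 3048 = 560.

560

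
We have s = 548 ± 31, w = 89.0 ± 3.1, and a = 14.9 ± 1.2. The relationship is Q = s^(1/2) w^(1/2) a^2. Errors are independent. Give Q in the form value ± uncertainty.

Q is a product of powers, so relative uncertainties combine in quadrature:
  (½·δs/s)² = (0.5×0.0566)² = 0.000800;  (½·δw/w)² = (0.5×0.0348)² = 0.000303;  (2·δa/a)² = (2×0.0805)² = 0.0259
δQ/Q = √(0.0270) = 0.164
Q = 49000, so δQ = 0.164 × 49000 = 8060.

49000 ± 8060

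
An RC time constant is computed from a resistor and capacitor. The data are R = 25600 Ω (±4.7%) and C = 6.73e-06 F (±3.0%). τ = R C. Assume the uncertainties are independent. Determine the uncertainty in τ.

Each factor contributes (exponent × relative error)² to (δτ/τ)²:
  (1·δR/R)² = (1×0.0470)² = 0.00221;  (1·δC/C)² = (1×0.0300)² = 0.000900
δτ/τ = √(0.00311) = 0.0558
τ = 0.172 s, so δτ = 0.0558 × 0.172 = 0.00961 s.

0.00961 s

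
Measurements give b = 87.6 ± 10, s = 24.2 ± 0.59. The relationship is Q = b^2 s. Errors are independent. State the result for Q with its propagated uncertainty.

Each factor contributes (exponent × relative error)² to (δQ/Q)²:
  (2·δb/b)² = (2×0.114)² = 0.0521;  (1·δs/s)² = (1×0.0244)² = 0.000594
δQ/Q = √(0.0527) = 0.230
Q = 1.86e+05, so δQ = 0.230 × 1.86e+05 = 42600.

(1.86 ± 0.426) × 10^5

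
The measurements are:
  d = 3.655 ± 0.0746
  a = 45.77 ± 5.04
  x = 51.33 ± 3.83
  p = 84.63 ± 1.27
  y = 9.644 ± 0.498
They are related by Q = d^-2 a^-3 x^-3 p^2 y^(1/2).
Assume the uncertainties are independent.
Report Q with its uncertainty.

(1.284 ± 0.518) × 10^-7

Relative error in a monomial: (δQ/Q)² = Σ (nᵢ · δxᵢ/xᵢ)².
  (-2·δd/d)² = (-2×0.0204)² = 0.00167;  (-3·δa/a)² = (-3×0.110)² = 0.109;  (-3·δx/x)² = (-3×0.0746)² = 0.0501;  (2·δp/p)² = (2×0.0150)² = 0.000901;  (½·δy/y)² = (0.5×0.0516)² = 0.000667
δQ/Q = √(0.162) = 0.403
Q = 1.284e-07, so δQ = 0.403 × 1.284e-07 = 5.18e-08.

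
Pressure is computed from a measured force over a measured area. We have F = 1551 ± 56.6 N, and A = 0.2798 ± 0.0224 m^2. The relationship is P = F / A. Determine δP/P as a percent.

Each factor contributes (exponent × relative error)² to (δP/P)²:
  (1·δF/F)² = (1×0.0365)² = 0.00133;  (-1·δA/A)² = (-1×0.0801)² = 0.00641
δP/P = √(0.00774) = 0.0880

8.80%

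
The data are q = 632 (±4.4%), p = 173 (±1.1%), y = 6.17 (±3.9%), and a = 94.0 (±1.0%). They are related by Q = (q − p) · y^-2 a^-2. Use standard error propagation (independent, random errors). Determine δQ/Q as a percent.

Let u = q − p = 459. δu = √(δq² + δp²) = √(773 + 3.62) = 27.9, so δu/u = 0.0607.
Q is then a monomial in u, y, a:
δQ/Q = √((δu/u)² + (-2·δy/y)² + (-2·δa/a)²) = √(0.00369 + 0.00608 + 0.000400) = 0.101

10.1%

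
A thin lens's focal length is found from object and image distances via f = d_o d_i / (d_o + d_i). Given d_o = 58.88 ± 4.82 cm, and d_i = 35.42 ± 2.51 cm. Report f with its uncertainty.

∂f/∂d_o = (d_i/(d_o+d_i))² = 0.141;  ∂f/∂d_i = (d_o/(d_o+d_i))² = 0.390
δf = √((∂f/∂d_o · δd_o)² + (∂f/∂d_i · δd_i)²) = √(0.462 + 0.958) = 1.19 cm
f = 22.12 cm.

22.12 ± 1.19 cm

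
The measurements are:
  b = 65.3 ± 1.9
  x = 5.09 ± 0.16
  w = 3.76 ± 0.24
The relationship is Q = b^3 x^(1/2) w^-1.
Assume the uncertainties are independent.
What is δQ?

For a monomial Q ∝ b^3, x^(1/2), w^-1, fractional errors add in quadrature:
  (3·δb/b)² = (3×0.0291)² = 0.00762;  (½·δx/x)² = (0.5×0.0314)² = 0.000247;  (-1·δw/w)² = (-1×0.0638)² = 0.00407
δQ/Q = √(0.0119) = 0.109
Q = 1.67e+05, so δQ = 0.109 × 1.67e+05 = 18300.

18300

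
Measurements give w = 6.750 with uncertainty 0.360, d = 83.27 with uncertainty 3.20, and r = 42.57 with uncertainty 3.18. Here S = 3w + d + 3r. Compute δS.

10.1

Each term contributes (cᵢ δxᵢ)² to (δS)²:
  (3·δw)² = 1.17;  (δd)² = 10.2;  (3·δr)² = 91.0
δS = √(102) = 10.1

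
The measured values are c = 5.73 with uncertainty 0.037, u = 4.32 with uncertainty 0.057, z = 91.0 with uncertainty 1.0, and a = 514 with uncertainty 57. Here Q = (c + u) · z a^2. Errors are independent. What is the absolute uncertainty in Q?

5.37e+07

Let w = c + u = 10.1. δw = √(δc² + δu²) = √(0.00137 + 0.00325) = 0.0680, so δw/w = 0.00676.
Q is then a monomial in w, z, a:
δQ/Q = √((δw/w)² + (1·δz/z)² + (2·δa/a)²) = √(4.57e-05 + 0.000121 + 0.0492) = 0.222
Q = 2.42e+08, so δQ = 0.222 × 2.42e+08 = 5.37e+07.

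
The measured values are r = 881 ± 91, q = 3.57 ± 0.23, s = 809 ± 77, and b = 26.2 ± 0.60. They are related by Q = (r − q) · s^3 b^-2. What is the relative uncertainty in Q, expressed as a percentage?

Let u = r − q = 877. δu = √(δr² + δq²) = √(8280 + 0.0529) = 91.0, so δu/u = 0.104.
Q is then a monomial in u, s, b:
δQ/Q = √((δu/u)² + (3·δs/s)² + (-2·δb/b)²) = √(0.0108 + 0.0815 + 0.00210) = 0.307

30.7%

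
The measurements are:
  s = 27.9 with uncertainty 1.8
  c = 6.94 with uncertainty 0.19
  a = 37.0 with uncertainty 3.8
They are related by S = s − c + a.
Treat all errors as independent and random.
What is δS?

Sums and differences: (δS)² = Σ (cᵢ δxᵢ)².
  (δs)² = 3.24;  (δc)² = 0.0361;  (δa)² = 14.4
δS = √(17.7) = 4.21

4.21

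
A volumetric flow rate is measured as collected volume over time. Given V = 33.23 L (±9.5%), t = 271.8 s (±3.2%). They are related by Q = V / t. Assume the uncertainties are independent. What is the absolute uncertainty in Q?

Since Q is a product/quotient, work with relative uncertainties:
  (1·δV/V)² = (1×0.0950)² = 0.00903;  (-1·δt/t)² = (-1×0.0320)² = 0.00102
δQ/Q = √(0.0100) = 0.100
Q = 0.1223 L/s, so δQ = 0.100 × 0.1223 = 0.0123 L/s.

0.0123 L/s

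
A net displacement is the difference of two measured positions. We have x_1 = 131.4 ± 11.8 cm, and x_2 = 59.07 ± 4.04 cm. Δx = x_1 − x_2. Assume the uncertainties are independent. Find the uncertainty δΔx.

Sums and differences: (δΔx)² = Σ (cᵢ δxᵢ)².
  (δx_1)² = 139;  (δx_2)² = 16.3
δΔx = √(156) = 12.5 cm

12.5 cm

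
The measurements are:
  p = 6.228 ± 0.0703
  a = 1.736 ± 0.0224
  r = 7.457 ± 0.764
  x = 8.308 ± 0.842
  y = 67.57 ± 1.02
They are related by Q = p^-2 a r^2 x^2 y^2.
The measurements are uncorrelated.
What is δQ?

Since Q is a product/quotient, work with relative uncertainties:
  (-2·δp/p)² = (-2×0.0113)² = 0.000510;  (1·δa/a)² = (1×0.0129)² = 0.000166;  (2·δr/r)² = (2×0.102)² = 0.0420;  (2·δx/x)² = (2×0.101)² = 0.0411;  (2·δy/y)² = (2×0.0151)² = 0.000911
δQ/Q = √(0.0847) = 0.291
Q = 784300, so δQ = 0.291 × 784300 = 2.28e+05.

2.28e+05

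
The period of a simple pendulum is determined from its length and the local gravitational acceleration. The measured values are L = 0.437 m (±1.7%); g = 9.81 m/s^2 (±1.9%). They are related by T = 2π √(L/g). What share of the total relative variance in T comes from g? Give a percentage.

55.5%

(δT/T)² = (½·δL/L)² + (−½·δg/g)²
  L term: (0.5×0.0170)² = 7.23e-05
  g term: (-0.5×0.0190)² = 9.02e-05
Total = 0.000162. Share from g = 9.02e-05/0.000162 = 0.555.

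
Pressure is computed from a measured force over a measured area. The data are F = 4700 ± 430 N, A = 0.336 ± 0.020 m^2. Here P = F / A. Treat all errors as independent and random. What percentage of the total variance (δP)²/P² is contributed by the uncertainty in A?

(δP/P)² = (1·δF/F)² + (-1·δA/A)²
  F term: (1×0.0915)² = 0.00837
  A term: (-1×0.0595)² = 0.00354
Total = 0.0119. Share from A = 0.00354/0.0119 = 0.297.

29.7%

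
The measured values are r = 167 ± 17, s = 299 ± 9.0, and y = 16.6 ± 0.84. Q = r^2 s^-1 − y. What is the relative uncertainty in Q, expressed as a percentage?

Let p = r^2·s^-1 = 93.3. δp/p = √((2·δr/r)² + (-1·δs/s)²) = √(0.0415 + 0.000906) = 0.206, so δp = 19.2.
Q = p − y: δQ = √(δp² + δy²) = √(369 + 0.706) = 19.2
Q = 76.7, so δQ/Q = 19.2/76.7 = 0.251.

25.1%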